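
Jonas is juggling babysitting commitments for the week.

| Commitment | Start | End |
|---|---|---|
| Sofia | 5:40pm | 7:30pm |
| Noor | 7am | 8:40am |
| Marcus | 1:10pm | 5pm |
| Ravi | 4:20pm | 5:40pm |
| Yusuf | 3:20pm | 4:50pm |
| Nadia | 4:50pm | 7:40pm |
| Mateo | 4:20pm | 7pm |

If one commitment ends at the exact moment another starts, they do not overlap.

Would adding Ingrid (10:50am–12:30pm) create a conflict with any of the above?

Noor: ends 8:40am at or before Ingrid starts 10:50am → clear.
Marcus: starts 1:10pm at or after Ingrid ends 12:30pm → clear.
Yusuf: starts 3:20pm at or after Ingrid ends 12:30pm → clear.
Ravi: starts 4:20pm at or after Ingrid ends 12:30pm → clear.
Mateo: starts 4:20pm at or after Ingrid ends 12:30pm → clear.
Nadia: starts 4:50pm at or after Ingrid ends 12:30pm → clear.
Sofia: starts 5:40pm at or after Ingrid ends 12:30pm → clear.

No — it doesn't clash with anything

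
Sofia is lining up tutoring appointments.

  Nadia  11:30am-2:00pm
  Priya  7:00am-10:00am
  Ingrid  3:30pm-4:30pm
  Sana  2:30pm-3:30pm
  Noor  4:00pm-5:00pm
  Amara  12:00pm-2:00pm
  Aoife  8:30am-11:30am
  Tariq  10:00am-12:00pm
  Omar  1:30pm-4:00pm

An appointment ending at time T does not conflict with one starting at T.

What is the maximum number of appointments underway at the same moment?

Sweep the timeline, counting +1 at each start and −1 at each end (ends before starts at a tie):
7:00am start Priya → 1
8:30am start Aoife → 2
10:00am end Priya → 1
10:00am start Tariq → 2
11:30am end Aoife → 1
11:30am start Nadia → 2
12:00pm end Tariq → 1
12:00pm start Amara → 2
1:30pm start Omar → 3
2:00pm end Amara → 2
2:00pm end Nadia → 1
2:30pm start Sana → 2
3:30pm end Sana → 1
3:30pm start Ingrid → 2
4:00pm end Omar → 1
4:00pm start Noor → 2
4:30pm end Ingrid → 1
5:00pm end Noor → 0
Peak is 3, at 1:30pm (Amara, Nadia, Omar).

3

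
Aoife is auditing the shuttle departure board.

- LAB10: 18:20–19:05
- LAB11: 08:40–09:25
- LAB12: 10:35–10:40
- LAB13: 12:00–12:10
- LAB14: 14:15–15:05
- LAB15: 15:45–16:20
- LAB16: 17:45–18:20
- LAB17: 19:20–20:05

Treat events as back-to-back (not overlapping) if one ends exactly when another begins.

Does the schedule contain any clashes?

Sorted by start: LAB11, LAB12, LAB13, LAB14, LAB15, LAB16, LAB10, LAB17.
LAB12 starts after LAB11 ends; LAB11 is clear from here.
LAB13 starts after LAB12 ends; LAB12 is clear from here.
LAB14 starts after LAB13 ends; LAB13 is clear from here.
LAB15 starts after LAB14 ends; LAB14 is clear from here.
LAB16 starts after LAB15 ends; LAB15 is clear from here.
LAB10 starts exactly when LAB16 ends (back-to-back, no overlap); LAB16 is clear from here.
LAB17 starts after LAB10 ends.
Every pair is clear; the schedule has no overlaps.

No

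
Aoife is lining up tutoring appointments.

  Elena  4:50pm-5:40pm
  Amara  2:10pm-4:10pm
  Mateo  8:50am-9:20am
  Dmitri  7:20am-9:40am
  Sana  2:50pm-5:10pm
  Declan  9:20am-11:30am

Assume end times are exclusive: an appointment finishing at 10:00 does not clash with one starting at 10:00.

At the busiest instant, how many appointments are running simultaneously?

Sort all start/end points and keep a running count:
7:20am start Dmitri → 1
8:50am start Mateo → 2
9:20am end Mateo → 1
9:20am start Declan → 2
9:40am end Dmitri → 1
11:30am end Declan → 0
2:10pm start Amara → 1
2:50pm start Sana → 2
4:10pm end Amara → 1
4:50pm start Elena → 2
5:10pm end Sana → 1
5:40pm end Elena → 0
Peak is 2, at 8:50am (Dmitri, Mateo).

2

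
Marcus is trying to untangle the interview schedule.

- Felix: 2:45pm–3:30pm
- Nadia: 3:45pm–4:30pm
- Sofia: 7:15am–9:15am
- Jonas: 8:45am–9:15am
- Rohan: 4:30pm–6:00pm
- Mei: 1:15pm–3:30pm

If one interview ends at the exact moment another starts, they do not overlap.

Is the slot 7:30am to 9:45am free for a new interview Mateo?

Sofia: starts 7:15am before Mateo ends 9:45am, and ends 9:15am after Mateo starts 7:30am → overlap.
Jonas: starts 8:45am before Mateo ends 9:45am, and ends 9:15am after Mateo starts 7:30am → overlap.
Mei: starts 1:15pm at or after Mateo ends 9:45am → clear.
Felix: starts 2:45pm at or after Mateo ends 9:45am → clear.
Nadia: starts 3:45pm at or after Mateo ends 9:45am → clear.
Rohan: starts 4:30pm at or after Mateo ends 9:45am → clear.
Mateo overlaps Jonas, Sofia.

No — it overlaps Jonas, Sofia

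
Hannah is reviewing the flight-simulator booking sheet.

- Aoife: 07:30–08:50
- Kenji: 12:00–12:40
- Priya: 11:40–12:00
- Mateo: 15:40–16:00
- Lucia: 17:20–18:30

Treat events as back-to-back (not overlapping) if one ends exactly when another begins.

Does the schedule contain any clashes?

No

Sorted by start: Aoife, Priya, Kenji, Mateo, Lucia.
Priya starts after Aoife ends, so nothing later overlaps Aoife either.
Kenji starts exactly when Priya ends (back-to-back, no overlap), so nothing later overlaps Priya either.
Mateo starts after Kenji ends, so nothing later overlaps Kenji either.
Lucia starts after Mateo ends.
Every pair is clear; the schedule has no overlaps.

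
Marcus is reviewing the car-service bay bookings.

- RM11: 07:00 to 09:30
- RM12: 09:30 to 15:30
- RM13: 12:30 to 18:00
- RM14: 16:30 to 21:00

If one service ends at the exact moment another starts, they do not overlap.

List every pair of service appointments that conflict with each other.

RM12 & RM13, RM13 & RM14

Sorted by start: RM11, RM12, RM13, RM14.
RM12 starts exactly when RM11 ends (back-to-back, no overlap), so nothing later overlaps RM11 either.
RM13 starts before RM12 ends → RM12 and RM13 overlap.
RM14 starts after RM12 ends.
RM14 starts before RM13 ends → RM13 and RM14 overlap.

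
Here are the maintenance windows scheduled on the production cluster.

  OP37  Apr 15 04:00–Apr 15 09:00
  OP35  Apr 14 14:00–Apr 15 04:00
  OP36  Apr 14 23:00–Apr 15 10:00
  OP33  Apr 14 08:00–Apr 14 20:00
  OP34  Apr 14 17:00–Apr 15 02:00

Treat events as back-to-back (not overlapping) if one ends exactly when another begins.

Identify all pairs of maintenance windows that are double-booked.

OP33 & OP34, OP33 & OP35, OP34 & OP35, OP34 & OP36, OP35 & OP36, OP36 & OP37

Check each pair: they overlap iff neither finishes before the other starts.
Sorted by start: OP33, OP35, OP34, OP36, OP37.
OP35 starts before OP33 ends → OP33 and OP35 overlap.
OP34 starts before OP33 ends → OP33 and OP34 overlap.
OP36 starts after OP33 ends, so nothing later overlaps OP33 either.
OP34 starts before OP35 ends → OP35 and OP34 overlap.
OP36 starts before OP35 ends → OP35 and OP36 overlap.
OP37 starts exactly when OP35 ends (back-to-back, no overlap).
OP36 starts before OP34 ends → OP34 and OP36 overlap.
OP37 starts after OP34 ends.
OP37 starts before OP36 ends → OP36 and OP37 overlap.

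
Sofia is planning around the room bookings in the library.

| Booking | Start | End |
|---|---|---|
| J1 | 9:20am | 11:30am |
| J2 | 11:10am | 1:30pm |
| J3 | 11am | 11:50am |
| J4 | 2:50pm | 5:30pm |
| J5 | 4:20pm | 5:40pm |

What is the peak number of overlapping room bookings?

3

Sort all start/end points and keep a running count:
9:20am start J1 → 1
11am start J3 → 2
11:10am start J2 → 3
11:30am end J1 → 2
11:50am end J3 → 1
1:30pm end J2 → 0
2:50pm start J4 → 1
4:20pm start J5 → 2
5:30pm end J4 → 1
5:40pm end J5 → 0
Peak is 3, at 11:10am (J1, J2, J3).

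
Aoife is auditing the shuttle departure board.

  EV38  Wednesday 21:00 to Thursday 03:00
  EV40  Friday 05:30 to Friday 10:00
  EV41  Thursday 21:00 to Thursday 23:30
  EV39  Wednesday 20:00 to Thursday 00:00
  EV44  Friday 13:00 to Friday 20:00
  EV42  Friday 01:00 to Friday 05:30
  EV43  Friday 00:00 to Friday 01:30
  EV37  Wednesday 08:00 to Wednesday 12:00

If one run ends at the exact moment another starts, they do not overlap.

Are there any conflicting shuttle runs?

Yes

Sorted by start: EV37, EV39, EV38, EV41, EV43, EV42, EV40, EV44.
EV39 starts after EV37 ends — done with EV37.
EV38 starts before EV39 ends → EV39 and EV38 overlap.
That's a conflict, so the schedule is not conflict-free.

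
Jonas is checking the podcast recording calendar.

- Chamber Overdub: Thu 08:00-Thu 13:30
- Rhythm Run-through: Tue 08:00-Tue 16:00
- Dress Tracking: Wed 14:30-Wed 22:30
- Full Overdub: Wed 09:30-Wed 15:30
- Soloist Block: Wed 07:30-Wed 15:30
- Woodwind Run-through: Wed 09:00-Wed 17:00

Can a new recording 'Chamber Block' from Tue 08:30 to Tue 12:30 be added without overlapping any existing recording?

No — it overlaps Rhythm Run-through

Rhythm Run-through: starts Tue 08:00 before Chamber Block ends Tue 12:30, and ends Tue 16:00 after Chamber Block starts Tue 08:30 → overlap.
Soloist Block: starts Wed 07:30 at or after Chamber Block ends Tue 12:30 → clear.
Woodwind Run-through: starts Wed 09:00 at or after Chamber Block ends Tue 12:30 → clear.
Full Overdub: starts Wed 09:30 at or after Chamber Block ends Tue 12:30 → clear.
Dress Tracking: starts Wed 14:30 at or after Chamber Block ends Tue 12:30 → clear.
Chamber Overdub: starts Thu 08:00 at or after Chamber Block ends Tue 12:30 → clear.
Chamber Block overlaps Rhythm Run-through.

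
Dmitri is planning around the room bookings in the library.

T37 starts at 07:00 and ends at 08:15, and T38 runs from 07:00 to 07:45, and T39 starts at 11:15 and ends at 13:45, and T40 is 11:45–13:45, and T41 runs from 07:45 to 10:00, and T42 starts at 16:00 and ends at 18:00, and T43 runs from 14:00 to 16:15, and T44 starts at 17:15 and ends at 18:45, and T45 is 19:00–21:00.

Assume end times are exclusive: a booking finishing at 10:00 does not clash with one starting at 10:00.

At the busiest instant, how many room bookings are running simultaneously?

Walk through starts and ends in time order (an end at T is processed before a start at T):
07:00 start T37 → 1
07:00 start T38 → 2
07:45 end T38 → 1
07:45 start T41 → 2
08:15 end T37 → 1
10:00 end T41 → 0
11:15 start T39 → 1
11:45 start T40 → 2
13:45 end T39 → 1
13:45 end T40 → 0
14:00 start T43 → 1
16:00 start T42 → 2
16:15 end T43 → 1
17:15 start T44 → 2
18:00 end T42 → 1
18:45 end T44 → 0
19:00 start T45 → 1
21:00 end T45 → 0
Peak is 2, at 07:00 (T37, T38).

2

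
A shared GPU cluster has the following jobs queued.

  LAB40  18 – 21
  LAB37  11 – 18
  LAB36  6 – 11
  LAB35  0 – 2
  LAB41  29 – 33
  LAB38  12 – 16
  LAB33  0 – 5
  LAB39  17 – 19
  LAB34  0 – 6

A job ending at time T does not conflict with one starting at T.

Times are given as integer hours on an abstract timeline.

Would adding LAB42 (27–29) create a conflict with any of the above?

No — it doesn't clash with anything

LAB33: ends 5 at or before LAB42 starts 27 → clear.
LAB34: ends 6 at or before LAB42 starts 27 → clear.
LAB35: ends 2 at or before LAB42 starts 27 → clear.
LAB36: ends 11 at or before LAB42 starts 27 → clear.
LAB37: ends 18 at or before LAB42 starts 27 → clear.
LAB38: ends 16 at or before LAB42 starts 27 → clear.
LAB39: ends 19 at or before LAB42 starts 27 → clear.
LAB40: ends 21 at or before LAB42 starts 27 → clear.
LAB41: starts 29 at or after LAB42 ends 29 → clear.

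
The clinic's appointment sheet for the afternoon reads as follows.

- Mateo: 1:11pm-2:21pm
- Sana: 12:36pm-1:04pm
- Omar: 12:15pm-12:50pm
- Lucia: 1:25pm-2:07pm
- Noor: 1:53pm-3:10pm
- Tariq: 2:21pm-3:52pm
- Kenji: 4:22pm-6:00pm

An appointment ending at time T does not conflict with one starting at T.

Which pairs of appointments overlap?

Sorted by start: Omar, Sana, Mateo, Lucia, Noor, Tariq, Kenji.
Sana starts before Omar ends → Omar and Sana overlap.
Mateo starts after Omar ends, so Omar has no further overlaps.
Mateo starts after Sana ends, so Sana has no further overlaps.
Lucia starts before Mateo ends → Mateo and Lucia overlap.
Noor starts before Mateo ends → Mateo and Noor overlap.
Tariq starts exactly when Mateo ends (back-to-back, no overlap), so Mateo has no further overlaps.
Noor starts before Lucia ends → Lucia and Noor overlap.
Tariq starts after Lucia ends, so Lucia has no further overlaps.
Tariq starts before Noor ends → Noor and Tariq overlap.
Kenji starts after Noor ends.
Kenji starts after Tariq ends.

Lucia & Mateo, Lucia & Noor, Mateo & Noor, Noor & Tariq, Omar & Sana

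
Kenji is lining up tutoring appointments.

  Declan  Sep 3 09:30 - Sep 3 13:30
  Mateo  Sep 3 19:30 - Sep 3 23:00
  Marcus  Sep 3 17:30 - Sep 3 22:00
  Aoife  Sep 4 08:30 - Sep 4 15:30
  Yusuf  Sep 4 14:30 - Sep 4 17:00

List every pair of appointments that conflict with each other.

Aoife & Yusuf, Marcus & Mateo

Sorted by start: Declan, Marcus, Mateo, Aoife, Yusuf.
Marcus starts after Declan ends, so nothing later overlaps Declan either.
Mateo starts before Marcus ends → Marcus and Mateo overlap.
Aoife starts after Marcus ends, so nothing later overlaps Marcus either.
Aoife starts after Mateo ends, so nothing later overlaps Mateo either.
Yusuf starts before Aoife ends → Aoife and Yusuf overlap.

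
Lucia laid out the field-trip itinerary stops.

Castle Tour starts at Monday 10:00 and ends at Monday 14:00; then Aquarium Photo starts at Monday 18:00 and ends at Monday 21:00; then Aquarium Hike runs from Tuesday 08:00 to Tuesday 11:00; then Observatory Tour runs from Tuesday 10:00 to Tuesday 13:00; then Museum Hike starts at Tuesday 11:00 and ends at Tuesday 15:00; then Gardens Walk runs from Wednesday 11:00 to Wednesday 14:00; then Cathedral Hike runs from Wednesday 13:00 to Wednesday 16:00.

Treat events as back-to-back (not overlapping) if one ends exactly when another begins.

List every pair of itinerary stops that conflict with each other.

Sorted by start: Castle Tour, Aquarium Photo, Aquarium Hike, Observatory Tour, Museum Hike, Gardens Walk, Cathedral Hike.
Aquarium Photo starts after Castle Tour ends — done with Castle Tour.
Aquarium Hike starts after Aquarium Photo ends — done with Aquarium Photo.
Observatory Tour starts before Aquarium Hike ends → Aquarium Hike and Observatory Tour overlap.
Museum Hike starts exactly when Aquarium Hike ends (back-to-back, no overlap) — done with Aquarium Hike.
Museum Hike starts before Observatory Tour ends → Observatory Tour and Museum Hike overlap.
Gardens Walk starts after Observatory Tour ends — done with Observatory Tour.
Gardens Walk starts after Museum Hike ends — done with Museum Hike.
Cathedral Hike starts before Gardens Walk ends → Gardens Walk and Cathedral Hike overlap.

Aquarium Hike & Observatory Tour, Cathedral Hike & Gardens Walk, Museum Hike & Observatory Tour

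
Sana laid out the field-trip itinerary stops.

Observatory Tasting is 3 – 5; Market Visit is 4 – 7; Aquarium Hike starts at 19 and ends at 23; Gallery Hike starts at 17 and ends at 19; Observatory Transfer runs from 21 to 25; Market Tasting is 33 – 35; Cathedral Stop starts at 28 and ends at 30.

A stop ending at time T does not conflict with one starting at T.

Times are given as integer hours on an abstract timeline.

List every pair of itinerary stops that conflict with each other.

Aquarium Hike & Observatory Transfer, Market Visit & Observatory Tasting

Sorted by start: Observatory Tasting, Market Visit, Gallery Hike, Aquarium Hike, Observatory Transfer, Cathedral Stop, Market Tasting.
Market Visit starts before Observatory Tasting ends → Observatory Tasting and Market Visit overlap.
Gallery Hike starts after Observatory Tasting ends, so Observatory Tasting has no further overlaps.
Gallery Hike starts after Market Visit ends, so Market Visit has no further overlaps.
Aquarium Hike starts exactly when Gallery Hike ends (back-to-back, no overlap), so Gallery Hike has no further overlaps.
Observatory Transfer starts before Aquarium Hike ends → Aquarium Hike and Observatory Transfer overlap.
Cathedral Stop starts after Aquarium Hike ends, so Aquarium Hike has no further overlaps.
Cathedral Stop starts after Observatory Transfer ends, so Observatory Transfer has no further overlaps.
Market Tasting starts after Cathedral Stop ends.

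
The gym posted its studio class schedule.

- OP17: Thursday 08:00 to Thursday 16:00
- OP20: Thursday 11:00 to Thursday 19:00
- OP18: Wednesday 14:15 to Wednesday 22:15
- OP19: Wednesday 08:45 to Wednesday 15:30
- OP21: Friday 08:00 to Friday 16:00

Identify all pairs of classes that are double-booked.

Two intervals overlap when each starts before the other ends.
Sorted by start: OP19, OP18, OP17, OP20, OP21.
OP18 starts before OP19 ends → OP19 and OP18 overlap.
OP17 starts after OP19 ends, so OP19 has no further overlaps.
OP17 starts after OP18 ends, so OP18 has no further overlaps.
OP20 starts before OP17 ends → OP17 and OP20 overlap.
OP21 starts after OP17 ends.
OP21 starts after OP20 ends.

OP17 & OP20, OP18 & OP19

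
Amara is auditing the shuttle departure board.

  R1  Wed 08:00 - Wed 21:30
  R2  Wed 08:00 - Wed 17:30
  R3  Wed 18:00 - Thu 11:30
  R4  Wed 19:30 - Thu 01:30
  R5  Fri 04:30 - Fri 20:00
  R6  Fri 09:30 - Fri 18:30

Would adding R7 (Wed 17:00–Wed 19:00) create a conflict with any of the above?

Yes — it overlaps R1, R2, R3

R1: starts Wed 08:00 before R7 ends Wed 19:00, and ends Wed 21:30 after R7 starts Wed 17:00 → overlap.
R2: starts Wed 08:00 before R7 ends Wed 19:00, and ends Wed 17:30 after R7 starts Wed 17:00 → overlap.
R3: starts Wed 18:00 before R7 ends Wed 19:00, and ends Thu 11:30 after R7 starts Wed 17:00 → overlap.
R4: starts Wed 19:30 at or after R7 ends Wed 19:00 → clear.
R5: starts Fri 04:30 at or after R7 ends Wed 19:00 → clear.
R6: starts Fri 09:30 at or after R7 ends Wed 19:00 → clear.
R7 overlaps R1, R2, R3.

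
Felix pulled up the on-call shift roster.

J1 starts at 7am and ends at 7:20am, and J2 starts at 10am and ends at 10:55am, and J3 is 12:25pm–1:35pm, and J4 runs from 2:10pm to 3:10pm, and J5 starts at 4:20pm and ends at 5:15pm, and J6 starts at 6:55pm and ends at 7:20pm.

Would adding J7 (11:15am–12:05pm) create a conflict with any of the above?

No — it doesn't clash with anything

J1: ends 7:20am at or before J7 starts 11:15am → clear.
J2: ends 10:55am at or before J7 starts 11:15am → clear.
J3: starts 12:25pm at or after J7 ends 12:05pm → clear.
J4: starts 2:10pm at or after J7 ends 12:05pm → clear.
J5: starts 4:20pm at or after J7 ends 12:05pm → clear.
J6: starts 6:55pm at or after J7 ends 12:05pm → clear.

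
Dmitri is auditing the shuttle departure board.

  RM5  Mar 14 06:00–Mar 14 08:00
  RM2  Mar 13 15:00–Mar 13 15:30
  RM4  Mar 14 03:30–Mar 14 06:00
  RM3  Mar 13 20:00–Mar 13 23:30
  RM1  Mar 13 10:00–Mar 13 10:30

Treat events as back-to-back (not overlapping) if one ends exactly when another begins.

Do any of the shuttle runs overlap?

Sorted by start: RM1, RM2, RM3, RM4, RM5.
RM2 starts after RM1 ends, so RM1 has no further overlaps.
RM3 starts after RM2 ends, so RM2 has no further overlaps.
RM4 starts after RM3 ends, so RM3 has no further overlaps.
RM5 starts exactly when RM4 ends (back-to-back, no overlap).
Every pair is clear; the schedule has no overlaps.

No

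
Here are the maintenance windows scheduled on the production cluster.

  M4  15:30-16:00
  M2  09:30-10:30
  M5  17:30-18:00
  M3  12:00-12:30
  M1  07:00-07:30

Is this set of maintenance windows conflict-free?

Sorted by start: M1, M2, M3, M4, M5.
M2 starts after M1 ends — done with M1.
M3 starts after M2 ends — done with M2.
M4 starts after M3 ends — done with M3.
M5 starts after M4 ends.
Every pair is clear; the schedule has no overlaps.

Yes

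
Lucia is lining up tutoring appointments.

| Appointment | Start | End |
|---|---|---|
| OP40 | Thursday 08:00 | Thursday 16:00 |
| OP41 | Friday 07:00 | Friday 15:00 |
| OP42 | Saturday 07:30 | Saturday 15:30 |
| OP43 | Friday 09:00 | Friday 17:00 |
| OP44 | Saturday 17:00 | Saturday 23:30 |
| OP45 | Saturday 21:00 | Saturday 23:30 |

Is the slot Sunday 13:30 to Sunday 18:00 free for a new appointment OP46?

OP40: ends Thursday 16:00 at or before OP46 starts Sunday 13:30 → clear.
OP41: ends Friday 15:00 at or before OP46 starts Sunday 13:30 → clear.
OP43: ends Friday 17:00 at or before OP46 starts Sunday 13:30 → clear.
OP42: ends Saturday 15:30 at or before OP46 starts Sunday 13:30 → clear.
OP44: ends Saturday 23:30 at or before OP46 starts Sunday 13:30 → clear.
OP45: ends Saturday 23:30 at or before OP46 starts Sunday 13:30 → clear.

Yes — the slot is free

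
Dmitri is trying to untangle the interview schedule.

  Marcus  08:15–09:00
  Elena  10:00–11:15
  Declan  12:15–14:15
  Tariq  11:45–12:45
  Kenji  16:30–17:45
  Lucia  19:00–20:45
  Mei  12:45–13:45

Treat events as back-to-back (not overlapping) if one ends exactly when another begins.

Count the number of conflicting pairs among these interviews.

2

Sorted by start: Marcus, Elena, Tariq, Declan, Mei, Kenji, Lucia.
Elena starts after Marcus ends — done with Marcus.
Tariq starts after Elena ends — done with Elena.
Declan starts before Tariq ends → Tariq and Declan overlap.
Mei starts exactly when Tariq ends (back-to-back, no overlap) — done with Tariq.
Mei starts before Declan ends → Declan and Mei overlap.
Kenji starts after Declan ends — done with Declan.
Kenji starts after Mei ends — done with Mei.
Lucia starts after Kenji ends.
Overlapping pairs: Declan & Mei, Declan & Tariq — 2 in total.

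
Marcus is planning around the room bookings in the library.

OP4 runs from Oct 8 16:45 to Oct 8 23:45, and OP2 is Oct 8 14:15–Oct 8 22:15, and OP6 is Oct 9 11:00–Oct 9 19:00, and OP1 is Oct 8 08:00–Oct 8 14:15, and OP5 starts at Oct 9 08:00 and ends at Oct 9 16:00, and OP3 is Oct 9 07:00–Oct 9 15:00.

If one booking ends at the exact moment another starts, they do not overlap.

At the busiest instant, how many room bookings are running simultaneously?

Walk through starts and ends in time order (an end at T is processed before a start at T):
Oct 8 08:00 start OP1 → 1
Oct 8 14:15 end OP1 → 0
Oct 8 14:15 start OP2 → 1
Oct 8 16:45 start OP4 → 2
Oct 8 22:15 end OP2 → 1
Oct 8 23:45 end OP4 → 0
Oct 9 07:00 start OP3 → 1
Oct 9 08:00 start OP5 → 2
Oct 9 11:00 start OP6 → 3
Oct 9 15:00 end OP3 → 2
Oct 9 16:00 end OP5 → 1
Oct 9 19:00 end OP6 → 0
Peak is 3, at Oct 9 11:00 (OP3, OP5, OP6).

3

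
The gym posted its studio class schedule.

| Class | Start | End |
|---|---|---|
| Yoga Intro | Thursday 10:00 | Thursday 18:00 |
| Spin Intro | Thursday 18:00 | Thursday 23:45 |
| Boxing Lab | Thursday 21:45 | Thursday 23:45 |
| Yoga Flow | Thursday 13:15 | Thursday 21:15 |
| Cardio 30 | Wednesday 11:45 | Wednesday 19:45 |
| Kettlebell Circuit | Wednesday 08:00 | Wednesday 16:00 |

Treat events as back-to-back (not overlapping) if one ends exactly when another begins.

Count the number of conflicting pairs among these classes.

Sorted by start: Kettlebell Circuit, Cardio 30, Yoga Intro, Yoga Flow, Spin Intro, Boxing Lab.
Cardio 30 starts before Kettlebell Circuit ends → Kettlebell Circuit and Cardio 30 overlap.
Yoga Intro starts after Kettlebell Circuit ends — done with Kettlebell Circuit.
Yoga Intro starts after Cardio 30 ends — done with Cardio 30.
Yoga Flow starts before Yoga Intro ends → Yoga Intro and Yoga Flow overlap.
Spin Intro starts exactly when Yoga Intro ends (back-to-back, no overlap) — done with Yoga Intro.
Spin Intro starts before Yoga Flow ends → Yoga Flow and Spin Intro overlap.
Boxing Lab starts after Yoga Flow ends.
Boxing Lab starts before Spin Intro ends → Spin Intro and Boxing Lab overlap.
Overlapping pairs: Boxing Lab & Spin Intro, Cardio 30 & Kettlebell Circuit, Spin Intro & Yoga Flow, Yoga Flow & Yoga Intro — 4 in total.

4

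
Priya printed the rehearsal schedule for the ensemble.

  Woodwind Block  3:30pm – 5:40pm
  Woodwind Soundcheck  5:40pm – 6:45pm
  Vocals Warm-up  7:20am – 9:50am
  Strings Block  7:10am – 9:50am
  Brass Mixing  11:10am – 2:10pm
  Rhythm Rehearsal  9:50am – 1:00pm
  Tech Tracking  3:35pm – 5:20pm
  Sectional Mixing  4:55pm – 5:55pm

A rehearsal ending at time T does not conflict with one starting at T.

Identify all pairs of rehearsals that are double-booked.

Brass Mixing & Rhythm Rehearsal, Sectional Mixing & Tech Tracking, Sectional Mixing & Woodwind Block, Sectional Mixing & Woodwind Soundcheck, Strings Block & Vocals Warm-up, Tech Tracking & Woodwind Block

Sorted by start: Strings Block, Vocals Warm-up, Rhythm Rehearsal, Brass Mixing, Woodwind Block, Tech Tracking, Sectional Mixing, Woodwind Soundcheck.
Vocals Warm-up starts before Strings Block ends → Strings Block and Vocals Warm-up overlap.
Rhythm Rehearsal starts exactly when Strings Block ends (back-to-back, no overlap); Strings Block is clear from here.
Rhythm Rehearsal starts exactly when Vocals Warm-up ends (back-to-back, no overlap); Vocals Warm-up is clear from here.
Brass Mixing starts before Rhythm Rehearsal ends → Rhythm Rehearsal and Brass Mixing overlap.
Woodwind Block starts after Rhythm Rehearsal ends; Rhythm Rehearsal is clear from here.
Woodwind Block starts after Brass Mixing ends; Brass Mixing is clear from here.
Tech Tracking starts before Woodwind Block ends → Woodwind Block and Tech Tracking overlap.
Sectional Mixing starts before Woodwind Block ends → Woodwind Block and Sectional Mixing overlap.
Woodwind Soundcheck starts exactly when Woodwind Block ends (back-to-back, no overlap).
Sectional Mixing starts before Tech Tracking ends → Tech Tracking and Sectional Mixing overlap.
Woodwind Soundcheck starts after Tech Tracking ends.
Woodwind Soundcheck starts before Sectional Mixing ends → Sectional Mixing and Woodwind Soundcheck overlap.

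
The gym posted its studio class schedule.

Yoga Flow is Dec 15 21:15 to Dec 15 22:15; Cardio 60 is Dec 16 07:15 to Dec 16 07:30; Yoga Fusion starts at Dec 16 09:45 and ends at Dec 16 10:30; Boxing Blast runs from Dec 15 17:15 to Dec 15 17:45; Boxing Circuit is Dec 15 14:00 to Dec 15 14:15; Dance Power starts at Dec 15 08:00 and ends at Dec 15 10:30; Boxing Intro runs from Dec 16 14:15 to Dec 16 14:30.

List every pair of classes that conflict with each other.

no overlapping pairs

Sorted by start: Dance Power, Boxing Circuit, Boxing Blast, Yoga Flow, Cardio 60, Yoga Fusion, Boxing Intro.
Boxing Circuit starts after Dance Power ends, so Dance Power has no further overlaps.
Boxing Blast starts after Boxing Circuit ends, so Boxing Circuit has no further overlaps.
Yoga Flow starts after Boxing Blast ends, so Boxing Blast has no further overlaps.
Cardio 60 starts after Yoga Flow ends, so Yoga Flow has no further overlaps.
Yoga Fusion starts after Cardio 60 ends, so Cardio 60 has no further overlaps.
Boxing Intro starts after Yoga Fusion ends.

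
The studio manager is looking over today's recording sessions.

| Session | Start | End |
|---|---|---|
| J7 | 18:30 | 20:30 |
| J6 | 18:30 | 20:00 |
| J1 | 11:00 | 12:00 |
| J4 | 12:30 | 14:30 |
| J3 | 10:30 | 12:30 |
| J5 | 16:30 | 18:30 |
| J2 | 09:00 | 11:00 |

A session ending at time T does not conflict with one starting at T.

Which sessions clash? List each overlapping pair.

Sorted by start: J2, J3, J1, J4, J5, J6, J7.
J3 starts before J2 ends → J2 and J3 overlap.
J1 starts exactly when J2 ends (back-to-back, no overlap), so J2 has no further overlaps.
J1 starts before J3 ends → J3 and J1 overlap.
J4 starts exactly when J3 ends (back-to-back, no overlap), so J3 has no further overlaps.
J4 starts after J1 ends, so J1 has no further overlaps.
J5 starts after J4 ends, so J4 has no further overlaps.
J6 starts exactly when J5 ends (back-to-back, no overlap), so J5 has no further overlaps.
J7 starts before J6 ends → J6 and J7 overlap.

J1 & J3, J2 & J3, J6 & J7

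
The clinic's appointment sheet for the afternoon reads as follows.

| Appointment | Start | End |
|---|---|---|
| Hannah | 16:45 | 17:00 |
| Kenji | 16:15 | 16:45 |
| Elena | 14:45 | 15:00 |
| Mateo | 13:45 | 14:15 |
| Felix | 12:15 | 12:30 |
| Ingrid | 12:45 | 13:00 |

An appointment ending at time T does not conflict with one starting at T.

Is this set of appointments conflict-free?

Sorted by start: Felix, Ingrid, Mateo, Elena, Kenji, Hannah.
Ingrid starts after Felix ends, so Felix has no further overlaps.
Mateo starts after Ingrid ends, so Ingrid has no further overlaps.
Elena starts after Mateo ends, so Mateo has no further overlaps.
Kenji starts after Elena ends, so Elena has no further overlaps.
Hannah starts exactly when Kenji ends (back-to-back, no overlap).
Every pair is clear; the schedule has no overlaps.

Yes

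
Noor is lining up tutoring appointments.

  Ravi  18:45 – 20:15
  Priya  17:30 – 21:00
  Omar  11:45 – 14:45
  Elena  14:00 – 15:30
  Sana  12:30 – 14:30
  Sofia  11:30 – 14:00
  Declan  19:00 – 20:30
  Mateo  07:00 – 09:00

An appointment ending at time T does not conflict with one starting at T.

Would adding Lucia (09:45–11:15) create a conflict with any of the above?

Mateo: ends 09:00 at or before Lucia starts 09:45 → clear.
Sofia: starts 11:30 at or after Lucia ends 11:15 → clear.
Omar: starts 11:45 at or after Lucia ends 11:15 → clear.
Sana: starts 12:30 at or after Lucia ends 11:15 → clear.
Elena: starts 14:00 at or after Lucia ends 11:15 → clear.
Priya: starts 17:30 at or after Lucia ends 11:15 → clear.
Ravi: starts 18:45 at or after Lucia ends 11:15 → clear.
Declan: starts 19:00 at or after Lucia ends 11:15 → clear.

No — it doesn't clash with anything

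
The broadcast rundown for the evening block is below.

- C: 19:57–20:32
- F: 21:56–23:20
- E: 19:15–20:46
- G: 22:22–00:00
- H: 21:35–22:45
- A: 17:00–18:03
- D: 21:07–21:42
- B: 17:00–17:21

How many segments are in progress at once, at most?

3

Walk through starts and ends in time order (an end at T is processed before a start at T):
17:00 start A → 1
17:00 start B → 2
17:21 end B → 1
18:03 end A → 0
19:15 start E → 1
19:57 start C → 2
20:32 end C → 1
20:46 end E → 0
21:07 start D → 1
21:35 start H → 2
21:42 end D → 1
21:56 start F → 2
22:22 start G → 3
22:45 end H → 2
23:20 end F → 1
00:00 end G → 0
Peak is 3, at 22:22 (F, G, H).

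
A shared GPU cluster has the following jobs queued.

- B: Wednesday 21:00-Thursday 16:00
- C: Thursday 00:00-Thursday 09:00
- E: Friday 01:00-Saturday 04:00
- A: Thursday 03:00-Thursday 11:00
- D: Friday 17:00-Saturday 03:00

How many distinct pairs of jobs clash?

Sorted by start: B, C, A, E, D.
C starts before B ends → B and C overlap.
A starts before B ends → B and A overlap.
E starts after B ends, so nothing later overlaps B either.
A starts before C ends → C and A overlap.
E starts after C ends, so nothing later overlaps C either.
E starts after A ends, so nothing later overlaps A either.
D starts before E ends → E and D overlap.
Overlapping pairs: A & B, A & C, B & C, D & E — 4 in total.

4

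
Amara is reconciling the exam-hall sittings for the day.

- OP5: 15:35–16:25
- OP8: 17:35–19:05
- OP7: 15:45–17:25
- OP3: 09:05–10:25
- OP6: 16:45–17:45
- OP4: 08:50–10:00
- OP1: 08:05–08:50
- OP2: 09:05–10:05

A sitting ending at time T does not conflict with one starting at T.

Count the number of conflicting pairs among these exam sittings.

Sorted by start: OP1, OP4, OP2, OP3, OP5, OP7, OP6, OP8.
OP4 starts exactly when OP1 ends (back-to-back, no overlap), so OP1 has no further overlaps.
OP2 starts before OP4 ends → OP4 and OP2 overlap.
OP3 starts before OP4 ends → OP4 and OP3 overlap.
OP5 starts after OP4 ends, so OP4 has no further overlaps.
OP3 starts before OP2 ends → OP2 and OP3 overlap.
OP5 starts after OP2 ends, so OP2 has no further overlaps.
OP5 starts after OP3 ends, so OP3 has no further overlaps.
OP7 starts before OP5 ends → OP5 and OP7 overlap.
OP6 starts after OP5 ends, so OP5 has no further overlaps.
OP6 starts before OP7 ends → OP7 and OP6 overlap.
OP8 starts after OP7 ends.
OP8 starts before OP6 ends → OP6 and OP8 overlap.
Overlapping pairs: OP2 & OP3, OP2 & OP4, OP3 & OP4, OP5 & OP7, OP6 & OP7, OP6 & OP8 — 6 in total.

6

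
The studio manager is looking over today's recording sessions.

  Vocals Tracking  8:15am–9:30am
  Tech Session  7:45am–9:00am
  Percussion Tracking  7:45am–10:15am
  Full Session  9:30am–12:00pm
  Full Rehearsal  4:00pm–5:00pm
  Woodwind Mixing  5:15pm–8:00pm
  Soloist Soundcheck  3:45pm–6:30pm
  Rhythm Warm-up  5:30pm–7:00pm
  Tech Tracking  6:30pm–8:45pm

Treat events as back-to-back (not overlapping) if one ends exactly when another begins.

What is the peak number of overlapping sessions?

Walk through starts and ends in time order (an end at T is processed before a start at T):
7:45am start Percussion Tracking → 1
7:45am start Tech Session → 2
8:15am start Vocals Tracking → 3
9:00am end Tech Session → 2
9:30am end Vocals Tracking → 1
9:30am start Full Session → 2
10:15am end Percussion Tracking → 1
12:00pm end Full Session → 0
3:45pm start Soloist Soundcheck → 1
4:00pm start Full Rehearsal → 2
5:00pm end Full Rehearsal → 1
5:15pm start Woodwind Mixing → 2
5:30pm start Rhythm Warm-up → 3
6:30pm end Soloist Soundcheck → 2
6:30pm start Tech Tracking → 3
7:00pm end Rhythm Warm-up → 2
8:00pm end Woodwind Mixing → 1
8:45pm end Tech Tracking → 0
Peak is 3, at 8:15am (Percussion Tracking, Tech Session, Vocals Tracking).

3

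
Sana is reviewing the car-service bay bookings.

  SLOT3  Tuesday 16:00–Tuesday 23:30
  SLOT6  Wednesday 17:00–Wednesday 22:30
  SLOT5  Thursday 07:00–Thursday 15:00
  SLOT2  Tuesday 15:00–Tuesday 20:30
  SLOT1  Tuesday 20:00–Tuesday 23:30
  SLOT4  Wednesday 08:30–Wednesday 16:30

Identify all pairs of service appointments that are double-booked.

SLOT1 & SLOT2, SLOT1 & SLOT3, SLOT2 & SLOT3

Two intervals overlap when each starts before the other ends.
Sorted by start: SLOT2, SLOT3, SLOT1, SLOT4, SLOT6, SLOT5.
SLOT3 starts before SLOT2 ends → SLOT2 and SLOT3 overlap.
SLOT1 starts before SLOT2 ends → SLOT2 and SLOT1 overlap.
SLOT4 starts after SLOT2 ends; SLOT2 is clear from here.
SLOT1 starts before SLOT3 ends → SLOT3 and SLOT1 overlap.
SLOT4 starts after SLOT3 ends; SLOT3 is clear from here.
SLOT4 starts after SLOT1 ends; SLOT1 is clear from here.
SLOT6 starts after SLOT4 ends; SLOT4 is clear from here.
SLOT5 starts after SLOT6 ends.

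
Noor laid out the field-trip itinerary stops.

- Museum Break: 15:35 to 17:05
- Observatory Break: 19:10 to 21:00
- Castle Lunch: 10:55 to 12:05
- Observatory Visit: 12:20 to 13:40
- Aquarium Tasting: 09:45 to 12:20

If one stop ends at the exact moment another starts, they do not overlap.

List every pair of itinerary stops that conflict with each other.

Aquarium Tasting & Castle Lunch

Check each pair: they overlap iff neither finishes before the other starts.
Sorted by start: Aquarium Tasting, Castle Lunch, Observatory Visit, Museum Break, Observatory Break.
Castle Lunch starts before Aquarium Tasting ends → Aquarium Tasting and Castle Lunch overlap.
Observatory Visit starts exactly when Aquarium Tasting ends (back-to-back, no overlap); Aquarium Tasting is clear from here.
Observatory Visit starts after Castle Lunch ends; Castle Lunch is clear from here.
Museum Break starts after Observatory Visit ends; Observatory Visit is clear from here.
Observatory Break starts after Museum Break ends.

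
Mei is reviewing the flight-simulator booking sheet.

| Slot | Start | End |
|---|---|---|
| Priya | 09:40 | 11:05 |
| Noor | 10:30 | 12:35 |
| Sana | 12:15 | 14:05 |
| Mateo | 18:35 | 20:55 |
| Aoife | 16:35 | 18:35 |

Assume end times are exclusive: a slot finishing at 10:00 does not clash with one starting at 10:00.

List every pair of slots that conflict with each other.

Check each pair: they overlap iff neither finishes before the other starts.
Sorted by start: Priya, Noor, Sana, Aoife, Mateo.
Noor starts before Priya ends → Priya and Noor overlap.
Sana starts after Priya ends, so nothing later overlaps Priya either.
Sana starts before Noor ends → Noor and Sana overlap.
Aoife starts after Noor ends, so nothing later overlaps Noor either.
Aoife starts after Sana ends, so nothing later overlaps Sana either.
Mateo starts exactly when Aoife ends (back-to-back, no overlap).

Noor & Priya, Noor & Sana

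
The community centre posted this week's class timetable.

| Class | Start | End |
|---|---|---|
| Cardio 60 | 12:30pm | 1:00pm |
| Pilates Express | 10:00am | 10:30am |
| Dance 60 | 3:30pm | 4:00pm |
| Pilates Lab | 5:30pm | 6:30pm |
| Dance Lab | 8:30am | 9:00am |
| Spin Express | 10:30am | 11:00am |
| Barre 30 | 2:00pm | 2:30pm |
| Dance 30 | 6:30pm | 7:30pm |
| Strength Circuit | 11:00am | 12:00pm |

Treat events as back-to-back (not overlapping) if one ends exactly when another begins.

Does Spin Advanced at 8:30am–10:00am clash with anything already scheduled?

Yes — it overlaps Dance Lab

Dance Lab: starts 8:30am before Spin Advanced ends 10:00am, and ends 9:00am after Spin Advanced starts 8:30am → overlap.
Pilates Express: starts 10:00am at or after Spin Advanced ends 10:00am → clear.
Spin Express: starts 10:30am at or after Spin Advanced ends 10:00am → clear.
Strength Circuit: starts 11:00am at or after Spin Advanced ends 10:00am → clear.
Cardio 60: starts 12:30pm at or after Spin Advanced ends 10:00am → clear.
Barre 30: starts 2:00pm at or after Spin Advanced ends 10:00am → clear.
Dance 60: starts 3:30pm at or after Spin Advanced ends 10:00am → clear.
Pilates Lab: starts 5:30pm at or after Spin Advanced ends 10:00am → clear.
Dance 30: starts 6:30pm at or after Spin Advanced ends 10:00am → clear.
Spin Advanced overlaps Dance Lab.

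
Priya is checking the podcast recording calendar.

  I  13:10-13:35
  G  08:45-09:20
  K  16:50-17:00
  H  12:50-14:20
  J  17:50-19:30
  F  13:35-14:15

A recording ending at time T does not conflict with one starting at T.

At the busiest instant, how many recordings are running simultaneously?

2

Walk through starts and ends in time order (an end at T is processed before a start at T):
08:45 start G → 1
09:20 end G → 0
12:50 start H → 1
13:10 start I → 2
13:35 end I → 1
13:35 start F → 2
14:15 end F → 1
14:20 end H → 0
16:50 start K → 1
17:00 end K → 0
17:50 start J → 1
19:30 end J → 0
Peak is 2, at 13:10 (H, I).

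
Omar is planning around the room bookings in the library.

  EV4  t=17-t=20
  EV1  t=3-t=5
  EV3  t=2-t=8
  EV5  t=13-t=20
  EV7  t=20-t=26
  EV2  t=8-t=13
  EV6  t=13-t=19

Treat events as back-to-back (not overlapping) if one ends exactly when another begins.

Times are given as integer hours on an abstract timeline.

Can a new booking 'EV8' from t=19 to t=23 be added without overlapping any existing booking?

EV3: ends t=8 at or before EV8 starts t=19 → clear.
EV1: ends t=5 at or before EV8 starts t=19 → clear.
EV2: ends t=13 at or before EV8 starts t=19 → clear.
EV5: starts t=13 before EV8 ends t=23, and ends t=20 after EV8 starts t=19 → overlap.
EV6: ends t=19 at or before EV8 starts t=19 → clear.
EV4: starts t=17 before EV8 ends t=23, and ends t=20 after EV8 starts t=19 → overlap.
EV7: starts t=20 before EV8 ends t=23, and ends t=26 after EV8 starts t=19 → overlap.
EV8 overlaps EV4, EV5, EV7.

No — it overlaps EV4, EV5, EV7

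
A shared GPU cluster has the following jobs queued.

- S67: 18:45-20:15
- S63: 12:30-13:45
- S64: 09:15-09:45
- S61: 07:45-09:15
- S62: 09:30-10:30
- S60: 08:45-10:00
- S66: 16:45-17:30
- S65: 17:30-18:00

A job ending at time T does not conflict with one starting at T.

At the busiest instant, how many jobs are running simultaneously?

Walk through starts and ends in time order (an end at T is processed before a start at T):
07:45 start S61 → 1
08:45 start S60 → 2
09:15 end S61 → 1
09:15 start S64 → 2
09:30 start S62 → 3
09:45 end S64 → 2
10:00 end S60 → 1
10:30 end S62 → 0
12:30 start S63 → 1
13:45 end S63 → 0
16:45 start S66 → 1
17:30 end S66 → 0
17:30 start S65 → 1
18:00 end S65 → 0
18:45 start S67 → 1
20:15 end S67 → 0
Peak is 3, at 09:30 (S60, S62, S64).

3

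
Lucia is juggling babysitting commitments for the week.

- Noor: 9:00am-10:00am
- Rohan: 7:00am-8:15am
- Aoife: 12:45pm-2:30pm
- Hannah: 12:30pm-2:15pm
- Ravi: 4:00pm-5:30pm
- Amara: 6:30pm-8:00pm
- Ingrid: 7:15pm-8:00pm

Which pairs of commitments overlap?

Check each pair: they overlap iff neither finishes before the other starts.
Sorted by start: Rohan, Noor, Hannah, Aoife, Ravi, Amara, Ingrid.
Noor starts after Rohan ends, so nothing later overlaps Rohan either.
Hannah starts after Noor ends, so nothing later overlaps Noor either.
Aoife starts before Hannah ends → Hannah and Aoife overlap.
Ravi starts after Hannah ends, so nothing later overlaps Hannah either.
Ravi starts after Aoife ends, so nothing later overlaps Aoife either.
Amara starts after Ravi ends, so nothing later overlaps Ravi either.
Ingrid starts before Amara ends → Amara and Ingrid overlap.

Amara & Ingrid, Aoife & Hannah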